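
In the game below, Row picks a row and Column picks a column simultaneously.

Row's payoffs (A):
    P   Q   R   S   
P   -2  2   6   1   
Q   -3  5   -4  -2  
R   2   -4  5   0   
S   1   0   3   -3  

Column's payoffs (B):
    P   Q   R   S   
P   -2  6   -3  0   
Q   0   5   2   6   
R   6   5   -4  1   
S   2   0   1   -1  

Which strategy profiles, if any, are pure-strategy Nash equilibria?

A profile is a Nash equilibrium when each player is best-responding to the other.
Row's best responses — vs P: R (payoff 2); vs Q: Q (payoff 5); vs R: P (payoff 6); vs S: P (payoff 1).
Column's best responses — vs P: Q (payoff 6); vs Q: S (payoff 6); vs R: P (payoff 6); vs S: P (payoff 2).
The only mutual best response is (R, P); neither player gains by switching there.

(R, P)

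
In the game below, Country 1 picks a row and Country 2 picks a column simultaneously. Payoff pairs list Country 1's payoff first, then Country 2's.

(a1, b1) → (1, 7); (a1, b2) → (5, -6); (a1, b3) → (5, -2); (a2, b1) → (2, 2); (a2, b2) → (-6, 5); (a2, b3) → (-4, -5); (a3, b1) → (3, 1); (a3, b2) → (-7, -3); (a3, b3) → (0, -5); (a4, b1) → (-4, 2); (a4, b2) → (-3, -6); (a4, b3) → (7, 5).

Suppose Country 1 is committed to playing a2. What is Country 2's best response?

With Country 1 fixed at a2, Country 2's payoffs are: b1 → 2, b2 → 5, b3 → -5.
The maximum is 5, achieved by b2.

b2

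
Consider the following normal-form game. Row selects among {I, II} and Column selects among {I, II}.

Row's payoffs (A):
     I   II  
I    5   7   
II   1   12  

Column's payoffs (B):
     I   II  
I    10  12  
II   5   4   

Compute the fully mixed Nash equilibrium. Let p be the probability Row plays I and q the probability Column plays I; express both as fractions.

Each player's mixing probability is pinned down by making the *other* player indifferent.
Column indifferent between I and II: p·10 + (1−p)·5 = p·12 + (1−p)·4 ⟹ 5 + 5p = 4 + 8p ⟹ p = 1/3.
Row indifferent between I and II: q·5 + (1−q)·7 = q·1 + (1−q)·12 ⟹ 7 + (-2)q = 12 + (-11)q ⟹ q = 5/9.

p = 1/3, q = 5/9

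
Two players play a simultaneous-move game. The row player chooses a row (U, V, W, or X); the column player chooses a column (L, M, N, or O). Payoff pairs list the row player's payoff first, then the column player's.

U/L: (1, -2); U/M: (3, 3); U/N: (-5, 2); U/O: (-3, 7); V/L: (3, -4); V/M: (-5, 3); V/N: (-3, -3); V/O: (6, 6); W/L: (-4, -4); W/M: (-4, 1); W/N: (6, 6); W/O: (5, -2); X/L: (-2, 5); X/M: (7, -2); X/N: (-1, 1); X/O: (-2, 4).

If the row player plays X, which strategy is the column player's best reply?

With the row player fixed at X, the column player's payoffs are: L → 5, M → -2, N → 1, O → 4.
The maximum is 5, achieved by L.

L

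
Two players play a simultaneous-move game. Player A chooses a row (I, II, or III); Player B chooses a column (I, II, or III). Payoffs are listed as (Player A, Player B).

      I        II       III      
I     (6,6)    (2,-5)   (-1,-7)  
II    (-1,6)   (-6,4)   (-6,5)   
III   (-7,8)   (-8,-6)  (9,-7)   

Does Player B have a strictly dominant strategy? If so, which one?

I

Check whether one of Player B's strategies beats all alternatives regardless of what the opponent does.
I strictly dominates: vs I: 6 > each of {-5, -7}; vs II: 6 > each of {4, 5}; vs III: 8 > each of {-6, -7}.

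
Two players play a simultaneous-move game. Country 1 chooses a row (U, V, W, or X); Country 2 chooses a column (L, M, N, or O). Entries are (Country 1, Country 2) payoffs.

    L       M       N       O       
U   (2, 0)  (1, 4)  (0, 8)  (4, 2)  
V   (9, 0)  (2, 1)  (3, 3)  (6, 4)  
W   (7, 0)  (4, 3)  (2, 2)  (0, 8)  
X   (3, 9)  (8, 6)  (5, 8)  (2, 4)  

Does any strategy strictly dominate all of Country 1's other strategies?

No strictly dominant strategy

Check whether one of Country 1's strategies beats all alternatives regardless of what the opponent does.
U is not dominant: against L, V gives 9 > 2.
V is not dominant: against M, W gives 4 > 2.
W is not dominant: against L, V gives 9 > 7.
X is not dominant: against L, V gives 9 > 3.
No single strategy is best against every opponent action.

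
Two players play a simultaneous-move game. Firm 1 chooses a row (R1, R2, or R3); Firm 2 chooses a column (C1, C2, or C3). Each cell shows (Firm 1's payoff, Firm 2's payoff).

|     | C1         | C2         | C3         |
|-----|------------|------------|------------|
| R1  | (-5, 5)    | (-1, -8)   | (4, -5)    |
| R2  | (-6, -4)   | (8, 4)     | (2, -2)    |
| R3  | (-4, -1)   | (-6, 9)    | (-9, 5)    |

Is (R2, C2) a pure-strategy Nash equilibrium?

Yes

Holding Firm 2 at C2: Firm 1 gets 8 from R2, versus -1 from R1, -6 from R3. No profitable deviation for Firm 1.
Holding Firm 1 at R2: Firm 2 gets 4 from C2, versus -4 from C1, -2 from C3. No profitable deviation for Firm 2 either.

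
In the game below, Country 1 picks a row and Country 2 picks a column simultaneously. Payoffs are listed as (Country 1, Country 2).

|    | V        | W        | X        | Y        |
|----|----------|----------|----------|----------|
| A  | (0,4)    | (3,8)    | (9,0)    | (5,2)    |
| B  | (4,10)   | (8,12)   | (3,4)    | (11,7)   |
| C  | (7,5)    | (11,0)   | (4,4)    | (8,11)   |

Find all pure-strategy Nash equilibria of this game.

Find each player's best response to every opponent strategy; NE are the intersections.
Country 1's best responses — vs V: C (payoff 7); vs W: C (payoff 11); vs X: A (payoff 9); vs Y: B (payoff 11).
Country 2's best responses — vs A: W (payoff 8); vs B: W (payoff 12); vs C: Y (payoff 11).
No cell has both players best-responding. For instance, Country 1's best reply to V is C, but against C Country 2 prefers Y over V.

No pure-strategy Nash equilibrium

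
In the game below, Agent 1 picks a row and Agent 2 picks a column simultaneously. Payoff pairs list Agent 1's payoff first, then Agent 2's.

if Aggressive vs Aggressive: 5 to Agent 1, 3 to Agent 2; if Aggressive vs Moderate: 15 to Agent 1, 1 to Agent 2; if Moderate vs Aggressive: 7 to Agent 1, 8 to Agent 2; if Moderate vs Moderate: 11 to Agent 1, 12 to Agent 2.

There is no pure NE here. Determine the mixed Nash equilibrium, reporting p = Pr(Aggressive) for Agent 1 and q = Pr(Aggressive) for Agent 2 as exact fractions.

Each player's mixing probability is pinned down by making the *other* player indifferent.
Agent 2 indifferent between Aggressive and Moderate: p·3 + (1−p)·8 = p·1 + (1−p)·12 ⟹ 8 + (-5)p = 12 + (-11)p ⟹ p = 2/3.
Agent 1 indifferent between Aggressive and Moderate: q·5 + (1−q)·15 = q·7 + (1−q)·11 ⟹ 15 + (-10)q = 11 + (-4)q ⟹ q = 2/3.

p = 2/3, q = 2/3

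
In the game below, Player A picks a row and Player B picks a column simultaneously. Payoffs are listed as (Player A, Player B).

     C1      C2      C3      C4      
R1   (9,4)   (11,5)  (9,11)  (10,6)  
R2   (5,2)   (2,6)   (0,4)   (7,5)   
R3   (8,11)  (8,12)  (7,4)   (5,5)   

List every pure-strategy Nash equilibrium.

Check mutual best responses: a cell is a NE iff neither player can gain by unilaterally deviating.
Player A's best responses — vs C1: R1 (payoff 9); vs C2: R1 (payoff 11); vs C3: R1 (payoff 9); vs C4: R1 (payoff 10).
Player B's best responses — vs R1: C3 (payoff 11); vs R2: C2 (payoff 6); vs R3: C2 (payoff 12).
The only mutual best response is (R1, C3); neither player gains by switching there.

(R1, C3)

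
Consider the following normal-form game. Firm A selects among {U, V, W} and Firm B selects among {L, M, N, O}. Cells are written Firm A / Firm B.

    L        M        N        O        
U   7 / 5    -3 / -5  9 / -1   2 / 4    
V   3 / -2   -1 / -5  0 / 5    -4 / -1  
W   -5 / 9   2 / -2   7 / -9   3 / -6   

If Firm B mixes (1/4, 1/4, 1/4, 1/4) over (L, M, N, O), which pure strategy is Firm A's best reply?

Compute Firm A's expected payoff from each pure strategy against the given mix.
U: (1/4)·7 + (1/4)·(-3) + (1/4)·9 + (1/4)·2 = 15/4
V: (1/4)·3 + (1/4)·(-1) + (1/4)·0 + (1/4)·(-4) = -1/2
W: (1/4)·(-5) + (1/4)·2 + (1/4)·7 + (1/4)·3 = 7/4
Highest expected payoff is 15/4, from U.

U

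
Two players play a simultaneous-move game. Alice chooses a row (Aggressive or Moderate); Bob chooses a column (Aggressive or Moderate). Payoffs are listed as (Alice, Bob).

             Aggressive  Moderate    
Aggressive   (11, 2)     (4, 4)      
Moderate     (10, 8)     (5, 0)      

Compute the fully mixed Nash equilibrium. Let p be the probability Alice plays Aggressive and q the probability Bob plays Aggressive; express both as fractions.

Each player's mixing probability is pinned down by making the *other* player indifferent.
Bob indifferent between Aggressive and Moderate: p·2 + (1−p)·8 = p·4 + (1−p)·0 ⟹ 8 + (-6)p = 0 + 4p ⟹ p = 4/5.
Alice indifferent between Aggressive and Moderate: q·11 + (1−q)·4 = q·10 + (1−q)·5 ⟹ 4 + 7q = 5 + 5q ⟹ q = 1/2.

p = 4/5, q = 1/2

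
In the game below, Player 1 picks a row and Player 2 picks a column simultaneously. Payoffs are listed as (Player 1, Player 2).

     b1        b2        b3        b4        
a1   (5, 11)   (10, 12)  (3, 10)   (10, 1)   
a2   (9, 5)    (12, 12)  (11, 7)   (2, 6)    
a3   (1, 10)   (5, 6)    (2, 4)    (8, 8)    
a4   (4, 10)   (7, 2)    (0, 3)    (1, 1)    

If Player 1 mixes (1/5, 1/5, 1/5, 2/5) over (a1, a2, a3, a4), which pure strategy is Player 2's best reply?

Player 2's best reply maximizes expected payoff against the mix.
b1: (1/5)·11 + (1/5)·5 + (1/5)·10 + (2/5)·10 = 46/5
b2: (1/5)·12 + (1/5)·12 + (1/5)·6 + (2/5)·2 = 34/5
b3: (1/5)·10 + (1/5)·7 + (1/5)·4 + (2/5)·3 = 27/5
b4: (1/5)·1 + (1/5)·6 + (1/5)·8 + (2/5)·1 = 17/5
Highest expected payoff is 46/5, from b1.

b1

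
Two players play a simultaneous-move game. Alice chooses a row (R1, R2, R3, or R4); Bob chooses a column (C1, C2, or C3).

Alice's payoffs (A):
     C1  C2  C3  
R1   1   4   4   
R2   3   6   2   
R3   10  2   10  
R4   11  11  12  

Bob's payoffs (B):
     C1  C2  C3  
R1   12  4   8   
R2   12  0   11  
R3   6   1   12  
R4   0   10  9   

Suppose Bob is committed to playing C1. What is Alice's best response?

R4

With Bob fixed at C1, Alice's payoffs are: R1 → 1, R2 → 3, R3 → 10, R4 → 11.
The maximum is 11, achieved by R4.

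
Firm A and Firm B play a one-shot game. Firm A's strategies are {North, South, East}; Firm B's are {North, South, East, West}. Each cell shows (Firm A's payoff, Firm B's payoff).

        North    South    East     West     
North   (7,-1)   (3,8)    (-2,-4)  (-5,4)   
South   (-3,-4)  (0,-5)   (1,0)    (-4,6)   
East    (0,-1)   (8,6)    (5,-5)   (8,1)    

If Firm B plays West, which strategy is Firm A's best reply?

East

With Firm B fixed at West, Firm A's payoffs are: North → -5, South → -4, East → 8.
The maximum is 8, achieved by East.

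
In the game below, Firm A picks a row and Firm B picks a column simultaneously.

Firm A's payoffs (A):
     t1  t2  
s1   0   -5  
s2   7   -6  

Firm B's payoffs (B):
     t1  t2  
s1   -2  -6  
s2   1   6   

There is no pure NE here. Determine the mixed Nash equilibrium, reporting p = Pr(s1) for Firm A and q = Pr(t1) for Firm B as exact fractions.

p = 5/9, q = 1/8

In a mixed NE each player is indifferent between their pure strategies, so the opponent's mix sets the indifference.
Firm B indifferent between t1 and t2: p·(-2) + (1−p)·1 = p·(-6) + (1−p)·6 ⟹ 1 + (-3)p = 6 + (-12)p ⟹ p = 5/9.
Firm A indifferent between s1 and s2: q·0 + (1−q)·(-5) = q·7 + (1−q)·(-6) ⟹ (-5) + 5q = (-6) + 13q ⟹ q = 1/8.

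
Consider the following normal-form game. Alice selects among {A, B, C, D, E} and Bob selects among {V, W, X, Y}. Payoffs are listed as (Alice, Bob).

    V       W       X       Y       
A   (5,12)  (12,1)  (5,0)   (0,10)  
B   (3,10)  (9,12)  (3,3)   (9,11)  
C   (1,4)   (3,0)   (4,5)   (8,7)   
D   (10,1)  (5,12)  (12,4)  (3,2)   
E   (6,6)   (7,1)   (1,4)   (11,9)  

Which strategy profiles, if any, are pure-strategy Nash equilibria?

(E, Y)

Find each player's best response to every opponent strategy; NE are the intersections.
Alice's best responses — vs V: D (payoff 10); vs W: A (payoff 12); vs X: D (payoff 12); vs Y: E (payoff 11).
Bob's best responses — vs A: V (payoff 12); vs B: W (payoff 12); vs C: Y (payoff 7); vs D: W (payoff 12); vs E: Y (payoff 9).
The only mutual best response is (E, Y); neither player gains by switching there.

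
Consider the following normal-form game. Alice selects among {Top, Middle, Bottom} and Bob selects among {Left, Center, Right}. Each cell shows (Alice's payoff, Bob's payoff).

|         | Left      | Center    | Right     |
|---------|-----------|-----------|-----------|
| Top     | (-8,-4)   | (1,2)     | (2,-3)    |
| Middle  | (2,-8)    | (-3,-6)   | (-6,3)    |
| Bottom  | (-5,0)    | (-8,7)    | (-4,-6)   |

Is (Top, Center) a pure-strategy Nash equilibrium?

Yes

Holding Bob at Center: Alice gets 1 from Top, versus -3 from Middle, -8 from Bottom. No profitable deviation for Alice.
Holding Alice at Top: Bob gets 2 from Center, versus -4 from Left, -3 from Right. No profitable deviation for Bob either.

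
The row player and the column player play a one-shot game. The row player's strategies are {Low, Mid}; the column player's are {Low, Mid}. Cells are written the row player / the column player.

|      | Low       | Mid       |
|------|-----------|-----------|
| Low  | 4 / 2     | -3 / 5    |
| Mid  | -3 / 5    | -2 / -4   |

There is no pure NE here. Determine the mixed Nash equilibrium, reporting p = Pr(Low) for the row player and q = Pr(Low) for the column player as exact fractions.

p = 3/4, q = 1/8

In a mixed NE each player is indifferent between their pure strategies, so the opponent's mix sets the indifference.
The column player indifferent between Low and Mid: p·2 + (1−p)·5 = p·5 + (1−p)·(-4) ⟹ 5 + (-3)p = (-4) + 9p ⟹ p = 3/4.
The row player indifferent between Low and Mid: q·4 + (1−q)·(-3) = q·(-3) + (1−q)·(-2) ⟹ (-3) + 7q = (-2) + (-1)q ⟹ q = 1/8.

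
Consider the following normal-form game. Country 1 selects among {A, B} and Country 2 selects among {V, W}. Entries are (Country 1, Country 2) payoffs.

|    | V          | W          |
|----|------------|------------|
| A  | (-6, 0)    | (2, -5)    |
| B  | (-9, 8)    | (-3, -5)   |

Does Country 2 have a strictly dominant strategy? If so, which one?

A strategy is strictly dominant if it gives Country 2 a strictly higher payoff than every other strategy, against every choice by the opponent.
V strictly dominates: vs A: 0 > -5; vs B: 8 > -5.

V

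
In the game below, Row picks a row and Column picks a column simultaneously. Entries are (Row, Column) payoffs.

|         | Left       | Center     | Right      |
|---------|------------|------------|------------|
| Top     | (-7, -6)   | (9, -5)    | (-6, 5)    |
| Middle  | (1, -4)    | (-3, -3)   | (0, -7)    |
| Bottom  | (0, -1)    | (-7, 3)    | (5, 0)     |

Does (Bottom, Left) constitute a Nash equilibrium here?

Holding Column at Left: Row gets 0 from Bottom but could get 1 by switching to Middle. Row has a profitable deviation.

No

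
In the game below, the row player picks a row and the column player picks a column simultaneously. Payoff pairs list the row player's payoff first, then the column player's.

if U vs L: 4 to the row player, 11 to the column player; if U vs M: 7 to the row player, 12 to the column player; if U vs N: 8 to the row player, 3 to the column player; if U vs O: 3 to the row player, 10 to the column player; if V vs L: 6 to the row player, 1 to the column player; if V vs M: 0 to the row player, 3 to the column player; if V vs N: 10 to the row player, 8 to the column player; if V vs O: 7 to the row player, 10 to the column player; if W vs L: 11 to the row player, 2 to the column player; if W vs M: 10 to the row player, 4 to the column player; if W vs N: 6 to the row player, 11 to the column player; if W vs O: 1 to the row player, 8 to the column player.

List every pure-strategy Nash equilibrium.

(V, O)

Check mutual best responses: a cell is a NE iff neither player can gain by unilaterally deviating.
The row player's best responses — vs L: W (payoff 11); vs M: W (payoff 10); vs N: V (payoff 10); vs O: V (payoff 7).
The column player's best responses — vs U: M (payoff 12); vs V: O (payoff 10); vs W: N (payoff 11).
The only mutual best response is (V, O); neither player gains by switching there.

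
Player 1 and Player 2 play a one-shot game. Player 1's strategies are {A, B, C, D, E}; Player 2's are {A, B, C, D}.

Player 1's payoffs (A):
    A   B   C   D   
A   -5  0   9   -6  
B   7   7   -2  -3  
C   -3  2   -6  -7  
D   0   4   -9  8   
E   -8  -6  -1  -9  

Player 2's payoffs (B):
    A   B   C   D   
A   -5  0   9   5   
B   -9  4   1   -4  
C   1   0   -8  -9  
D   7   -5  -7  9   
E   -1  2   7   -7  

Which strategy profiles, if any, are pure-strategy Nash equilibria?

Find each player's best response to every opponent strategy; NE are the intersections.
Player 1's best responses — vs A: B (payoff 7); vs B: B (payoff 7); vs C: A (payoff 9); vs D: D (payoff 8).
Player 2's best responses — vs A: C (payoff 9); vs B: B (payoff 4); vs C: A (payoff 1); vs D: D (payoff 9); vs E: C (payoff 7).
Mutual best responses occur at (A, C), (B, B), and (D, D); at each, neither player gains by switching.

(A, C), (B, B), and (D, D)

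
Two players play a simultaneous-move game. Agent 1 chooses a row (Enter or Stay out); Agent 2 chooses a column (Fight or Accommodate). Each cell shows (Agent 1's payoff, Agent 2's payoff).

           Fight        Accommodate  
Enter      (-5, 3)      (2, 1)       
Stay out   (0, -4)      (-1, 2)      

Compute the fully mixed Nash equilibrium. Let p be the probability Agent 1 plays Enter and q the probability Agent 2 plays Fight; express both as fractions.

In a mixed NE each player is indifferent between their pure strategies, so the opponent's mix sets the indifference.
Agent 2 indifferent between Fight and Accommodate: p·3 + (1−p)·(-4) = p·1 + (1−p)·2 ⟹ (-4) + 7p = 2 + (-1)p ⟹ p = 3/4.
Agent 1 indifferent between Enter and Stay out: q·(-5) + (1−q)·2 = q·0 + (1−q)·(-1) ⟹ 2 + (-7)q = (-1) + 1q ⟹ q = 3/8.

p = 3/4, q = 3/8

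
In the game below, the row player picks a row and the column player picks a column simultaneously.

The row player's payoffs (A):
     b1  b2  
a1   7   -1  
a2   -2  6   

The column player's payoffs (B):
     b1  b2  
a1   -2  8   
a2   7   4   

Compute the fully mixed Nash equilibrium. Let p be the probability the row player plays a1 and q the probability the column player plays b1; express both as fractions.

In a mixed NE each player is indifferent between their pure strategies, so the opponent's mix sets the indifference.
The column player indifferent between b1 and b2: p·(-2) + (1−p)·7 = p·8 + (1−p)·4 ⟹ 7 + (-9)p = 4 + 4p ⟹ p = 3/13.
The row player indifferent between a1 and a2: q·7 + (1−q)·(-1) = q·(-2) + (1−q)·6 ⟹ (-1) + 8q = 6 + (-8)q ⟹ q = 7/16.

p = 3/13, q = 7/16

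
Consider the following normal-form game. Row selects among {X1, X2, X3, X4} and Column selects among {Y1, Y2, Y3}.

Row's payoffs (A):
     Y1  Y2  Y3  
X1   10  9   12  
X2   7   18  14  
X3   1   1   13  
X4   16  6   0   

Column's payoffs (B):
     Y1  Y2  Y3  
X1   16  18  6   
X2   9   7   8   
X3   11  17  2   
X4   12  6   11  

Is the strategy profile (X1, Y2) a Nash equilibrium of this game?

Holding Column at Y2: Row gets 9 from X1 but could get 18 by switching to X2. Row has a profitable deviation.

No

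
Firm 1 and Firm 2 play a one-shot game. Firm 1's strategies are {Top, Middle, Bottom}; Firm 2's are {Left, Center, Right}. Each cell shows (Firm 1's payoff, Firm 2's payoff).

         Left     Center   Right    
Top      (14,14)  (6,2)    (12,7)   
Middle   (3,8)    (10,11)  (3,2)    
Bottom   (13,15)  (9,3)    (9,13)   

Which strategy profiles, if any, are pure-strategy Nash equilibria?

(Top, Left) and (Middle, Center)

Find each player's best response to every opponent strategy; NE are the intersections.
Firm 1's best responses — vs Left: Top (payoff 14); vs Center: Middle (payoff 10); vs Right: Top (payoff 12).
Firm 2's best responses — vs Top: Left (payoff 14); vs Middle: Center (payoff 11); vs Bottom: Left (payoff 15).
Mutual best responses occur at (Top, Left) and (Middle, Center); at each, neither player gains by switching.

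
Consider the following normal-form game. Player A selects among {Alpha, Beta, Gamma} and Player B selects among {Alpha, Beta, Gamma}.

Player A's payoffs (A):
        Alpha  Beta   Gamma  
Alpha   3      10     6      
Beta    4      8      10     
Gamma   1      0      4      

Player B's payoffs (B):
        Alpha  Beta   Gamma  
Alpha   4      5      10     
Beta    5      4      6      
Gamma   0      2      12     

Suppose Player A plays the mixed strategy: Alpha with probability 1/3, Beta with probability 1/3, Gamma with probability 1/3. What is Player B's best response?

Player B's best reply maximizes expected payoff against the mix.
Alpha: (1/3)·4 + (1/3)·5 + (1/3)·0 = 3
Beta: (1/3)·5 + (1/3)·4 + (1/3)·2 = 11/3
Gamma: (1/3)·10 + (1/3)·6 + (1/3)·12 = 28/3
Highest expected payoff is 28/3, from Gamma.

Gamma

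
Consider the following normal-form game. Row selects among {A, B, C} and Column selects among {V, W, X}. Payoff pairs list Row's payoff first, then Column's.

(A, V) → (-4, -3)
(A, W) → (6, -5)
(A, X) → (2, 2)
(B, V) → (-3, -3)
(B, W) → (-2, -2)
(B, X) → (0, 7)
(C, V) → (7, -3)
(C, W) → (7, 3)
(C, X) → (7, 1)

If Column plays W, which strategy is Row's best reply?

With Column fixed at W, Row's payoffs are: A → 6, B → -2, C → 7.
The maximum is 7, achieved by C.

C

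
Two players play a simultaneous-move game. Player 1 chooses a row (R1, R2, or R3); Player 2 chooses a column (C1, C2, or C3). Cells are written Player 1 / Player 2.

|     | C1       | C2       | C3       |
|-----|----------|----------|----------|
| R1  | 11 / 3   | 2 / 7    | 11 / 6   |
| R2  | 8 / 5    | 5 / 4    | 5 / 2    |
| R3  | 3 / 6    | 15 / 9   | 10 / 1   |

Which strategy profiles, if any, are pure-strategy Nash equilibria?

(R3, C2)

Find each player's best response to every opponent strategy; NE are the intersections.
Player 1's best responses — vs C1: R1 (payoff 11); vs C2: R3 (payoff 15); vs C3: R1 (payoff 11).
Player 2's best responses — vs R1: C2 (payoff 7); vs R2: C1 (payoff 5); vs R3: C2 (payoff 9).
The only mutual best response is (R3, C2); neither player gains by switching there.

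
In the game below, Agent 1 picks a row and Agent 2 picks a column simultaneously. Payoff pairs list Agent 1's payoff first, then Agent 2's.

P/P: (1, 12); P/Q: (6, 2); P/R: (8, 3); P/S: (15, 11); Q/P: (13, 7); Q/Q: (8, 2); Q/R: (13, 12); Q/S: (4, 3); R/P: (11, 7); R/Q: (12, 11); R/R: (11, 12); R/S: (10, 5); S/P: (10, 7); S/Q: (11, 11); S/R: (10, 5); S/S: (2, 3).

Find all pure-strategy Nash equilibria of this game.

(Q, R)

Find each player's best response to every opponent strategy; NE are the intersections.
Agent 1's best responses — vs P: Q (payoff 13); vs Q: R (payoff 12); vs R: Q (payoff 13); vs S: P (payoff 15).
Agent 2's best responses — vs P: P (payoff 12); vs Q: R (payoff 12); vs R: R (payoff 12); vs S: Q (payoff 11).
The only mutual best response is (Q, R); neither player gains by switching there.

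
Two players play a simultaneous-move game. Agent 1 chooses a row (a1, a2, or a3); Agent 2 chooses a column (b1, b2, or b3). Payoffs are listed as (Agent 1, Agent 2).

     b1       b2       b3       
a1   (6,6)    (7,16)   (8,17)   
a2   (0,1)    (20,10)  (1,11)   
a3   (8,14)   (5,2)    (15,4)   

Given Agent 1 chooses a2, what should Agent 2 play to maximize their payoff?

With Agent 1 fixed at a2, Agent 2's payoffs are: b1 → 1, b2 → 10, b3 → 11.
The maximum is 11, achieved by b3.

b3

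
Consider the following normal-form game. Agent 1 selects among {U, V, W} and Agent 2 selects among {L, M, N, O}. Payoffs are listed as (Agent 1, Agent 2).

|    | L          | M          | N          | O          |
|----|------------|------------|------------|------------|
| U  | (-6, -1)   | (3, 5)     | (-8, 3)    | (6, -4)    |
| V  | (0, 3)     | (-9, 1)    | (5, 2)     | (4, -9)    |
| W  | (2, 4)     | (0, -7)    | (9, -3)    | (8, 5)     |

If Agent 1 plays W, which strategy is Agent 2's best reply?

O

With Agent 1 fixed at W, Agent 2's payoffs are: L → 4, M → -7, N → -3, O → 5.
The maximum is 5, achieved by O.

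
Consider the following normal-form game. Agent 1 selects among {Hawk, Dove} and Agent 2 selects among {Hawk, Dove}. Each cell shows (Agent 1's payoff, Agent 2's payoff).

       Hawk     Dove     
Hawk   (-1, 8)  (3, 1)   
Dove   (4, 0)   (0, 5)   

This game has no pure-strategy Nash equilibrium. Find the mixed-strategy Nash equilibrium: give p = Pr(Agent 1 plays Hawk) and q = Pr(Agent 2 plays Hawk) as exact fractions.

Each player's mixing probability is pinned down by making the *other* player indifferent.
Agent 2 indifferent between Hawk and Dove: p·8 + (1−p)·0 = p·1 + (1−p)·5 ⟹ 0 + 8p = 5 + (-4)p ⟹ p = 5/12.
Agent 1 indifferent between Hawk and Dove: q·(-1) + (1−q)·3 = q·4 + (1−q)·0 ⟹ 3 + (-4)q = 0 + 4q ⟹ q = 3/8.

p = 5/12, q = 3/8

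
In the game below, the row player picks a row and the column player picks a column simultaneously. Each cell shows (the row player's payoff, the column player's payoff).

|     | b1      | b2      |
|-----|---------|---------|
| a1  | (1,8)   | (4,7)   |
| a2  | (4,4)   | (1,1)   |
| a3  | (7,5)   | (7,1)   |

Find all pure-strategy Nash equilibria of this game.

Check mutual best responses: a cell is a NE iff neither player can gain by unilaterally deviating.
The row player's best responses — vs b1: a3 (payoff 7); vs b2: a3 (payoff 7).
The column player's best responses — vs a1: b1 (payoff 8); vs a2: b1 (payoff 4); vs a3: b1 (payoff 5).
The only mutual best response is (a3, b1); neither player gains by switching there.

(a3, b1)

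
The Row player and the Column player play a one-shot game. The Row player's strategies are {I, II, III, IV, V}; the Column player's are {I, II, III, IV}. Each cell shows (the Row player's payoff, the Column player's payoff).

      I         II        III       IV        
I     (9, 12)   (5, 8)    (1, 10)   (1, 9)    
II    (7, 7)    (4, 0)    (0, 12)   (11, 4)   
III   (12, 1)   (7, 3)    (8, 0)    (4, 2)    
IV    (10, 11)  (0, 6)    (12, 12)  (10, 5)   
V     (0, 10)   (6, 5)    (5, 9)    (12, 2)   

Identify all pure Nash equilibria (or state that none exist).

Find each player's best response to every opponent strategy; NE are the intersections.
The Row player's best responses — vs I: III (payoff 12); vs II: III (payoff 7); vs III: IV (payoff 12); vs IV: V (payoff 12).
The Column player's best responses — vs I: I (payoff 12); vs II: III (payoff 12); vs III: II (payoff 3); vs IV: III (payoff 12); vs V: I (payoff 10).
Mutual best responses occur at (III, II) and (IV, III); at each, neither player gains by switching.

(III, II) and (IV, III)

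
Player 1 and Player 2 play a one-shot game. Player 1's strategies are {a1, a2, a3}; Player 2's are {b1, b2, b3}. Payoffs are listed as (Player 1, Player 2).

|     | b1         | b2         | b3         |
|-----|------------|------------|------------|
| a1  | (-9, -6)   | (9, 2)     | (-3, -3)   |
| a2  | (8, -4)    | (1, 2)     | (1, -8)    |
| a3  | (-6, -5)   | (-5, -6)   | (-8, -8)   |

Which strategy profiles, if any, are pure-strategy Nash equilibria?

(a1, b2)

Check mutual best responses: a cell is a NE iff neither player can gain by unilaterally deviating.
Player 1's best responses — vs b1: a2 (payoff 8); vs b2: a1 (payoff 9); vs b3: a2 (payoff 1).
Player 2's best responses — vs a1: b2 (payoff 2); vs a2: b2 (payoff 2); vs a3: b1 (payoff -5).
The only mutual best response is (a1, b2); neither player gains by switching there.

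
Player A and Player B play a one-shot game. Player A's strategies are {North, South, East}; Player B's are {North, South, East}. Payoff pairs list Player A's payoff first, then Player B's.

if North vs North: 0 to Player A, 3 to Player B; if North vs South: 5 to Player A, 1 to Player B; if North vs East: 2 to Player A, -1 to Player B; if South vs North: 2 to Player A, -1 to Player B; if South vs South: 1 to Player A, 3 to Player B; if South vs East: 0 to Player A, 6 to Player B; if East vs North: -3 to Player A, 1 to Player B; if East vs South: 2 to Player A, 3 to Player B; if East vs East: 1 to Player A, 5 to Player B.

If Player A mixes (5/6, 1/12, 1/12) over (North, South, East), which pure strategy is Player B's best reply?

North

Compute Player B's expected payoff from each pure strategy against the given mix.
North: (5/6)·3 + (1/12)·(-1) + (1/12)·1 = 5/2
South: (5/6)·1 + (1/12)·3 + (1/12)·3 = 4/3
East: (5/6)·(-1) + (1/12)·6 + (1/12)·5 = 1/12
Highest expected payoff is 5/2, from North.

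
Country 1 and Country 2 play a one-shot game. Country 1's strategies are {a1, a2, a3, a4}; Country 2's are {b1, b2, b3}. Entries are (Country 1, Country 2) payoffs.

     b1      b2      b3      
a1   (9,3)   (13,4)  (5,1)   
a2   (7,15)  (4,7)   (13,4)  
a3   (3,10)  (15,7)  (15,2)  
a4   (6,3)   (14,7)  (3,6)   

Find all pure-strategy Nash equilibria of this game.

Check mutual best responses: a cell is a NE iff neither player can gain by unilaterally deviating.
Country 1's best responses — vs b1: a1 (payoff 9); vs b2: a3 (payoff 15); vs b3: a3 (payoff 15).
Country 2's best responses — vs a1: b2 (payoff 4); vs a2: b1 (payoff 15); vs a3: b1 (payoff 10); vs a4: b2 (payoff 7).
No cell has both players best-responding. For instance, Country 1's best reply to b3 is a3, but against a3 Country 2 prefers b1 over b3.

There is no pure-strategy Nash equilibrium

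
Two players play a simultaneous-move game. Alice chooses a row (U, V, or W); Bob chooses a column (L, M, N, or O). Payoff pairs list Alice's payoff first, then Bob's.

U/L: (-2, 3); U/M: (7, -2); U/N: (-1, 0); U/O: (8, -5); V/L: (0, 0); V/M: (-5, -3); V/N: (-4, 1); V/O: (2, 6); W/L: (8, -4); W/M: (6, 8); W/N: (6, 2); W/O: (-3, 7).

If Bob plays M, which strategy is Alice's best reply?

With Bob fixed at M, Alice's payoffs are: U → 7, V → -5, W → 6.
The maximum is 7, achieved by U.

U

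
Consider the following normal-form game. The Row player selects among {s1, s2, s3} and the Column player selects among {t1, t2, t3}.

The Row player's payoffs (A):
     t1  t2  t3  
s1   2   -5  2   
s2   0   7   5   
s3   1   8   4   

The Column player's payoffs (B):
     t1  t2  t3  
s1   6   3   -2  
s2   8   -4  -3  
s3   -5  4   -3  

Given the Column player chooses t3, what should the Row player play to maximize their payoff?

With the Column player fixed at t3, the Row player's payoffs are: s1 → 2, s2 → 5, s3 → 4.
The maximum is 5, achieved by s2.

s2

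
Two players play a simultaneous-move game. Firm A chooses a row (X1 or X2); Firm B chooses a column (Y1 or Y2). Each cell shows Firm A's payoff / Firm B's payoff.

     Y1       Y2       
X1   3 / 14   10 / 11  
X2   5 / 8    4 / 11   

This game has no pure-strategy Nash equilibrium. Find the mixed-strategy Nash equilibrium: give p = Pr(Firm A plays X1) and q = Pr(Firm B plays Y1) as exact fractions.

p = 1/2, q = 3/4

Each player's mixing probability is pinned down by making the *other* player indifferent.
Firm B indifferent between Y1 and Y2: p·14 + (1−p)·8 = p·11 + (1−p)·11 ⟹ 8 + 6p = 11 + 0p ⟹ p = 1/2.
Firm A indifferent between X1 and X2: q·3 + (1−q)·10 = q·5 + (1−q)·4 ⟹ 10 + (-7)q = 4 + 1q ⟹ q = 3/4.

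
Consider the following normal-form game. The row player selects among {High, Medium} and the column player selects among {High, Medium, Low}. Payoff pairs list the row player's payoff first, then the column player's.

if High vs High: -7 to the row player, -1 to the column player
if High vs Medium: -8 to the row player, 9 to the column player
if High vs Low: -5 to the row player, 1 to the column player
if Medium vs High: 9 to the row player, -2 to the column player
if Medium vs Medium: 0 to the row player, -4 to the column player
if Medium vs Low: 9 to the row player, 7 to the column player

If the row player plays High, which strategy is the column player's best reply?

With the row player fixed at High, the column player's payoffs are: High → -1, Medium → 9, Low → 1.
The maximum is 9, achieved by Medium.

Medium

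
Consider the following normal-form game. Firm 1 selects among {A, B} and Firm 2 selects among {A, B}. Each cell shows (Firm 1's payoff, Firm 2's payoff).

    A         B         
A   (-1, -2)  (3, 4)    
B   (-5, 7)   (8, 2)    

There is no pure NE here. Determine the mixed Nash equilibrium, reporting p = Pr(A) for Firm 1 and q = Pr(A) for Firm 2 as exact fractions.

Each player's mixing probability is pinned down by making the *other* player indifferent.
Firm 2 indifferent between A and B: p·(-2) + (1−p)·7 = p·4 + (1−p)·2 ⟹ 7 + (-9)p = 2 + 2p ⟹ p = 5/11.
Firm 1 indifferent between A and B: q·(-1) + (1−q)·3 = q·(-5) + (1−q)·8 ⟹ 3 + (-4)q = 8 + (-13)q ⟹ q = 5/9.

p = 5/11, q = 5/9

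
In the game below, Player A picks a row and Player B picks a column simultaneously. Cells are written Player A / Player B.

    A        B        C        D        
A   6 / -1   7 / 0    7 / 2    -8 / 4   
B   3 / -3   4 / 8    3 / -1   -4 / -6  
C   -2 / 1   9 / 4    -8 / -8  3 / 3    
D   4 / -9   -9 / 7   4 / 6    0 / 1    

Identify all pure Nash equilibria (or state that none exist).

(C, B)

Check mutual best responses: a cell is a NE iff neither player can gain by unilaterally deviating.
Player A's best responses — vs A: A (payoff 6); vs B: C (payoff 9); vs C: A (payoff 7); vs D: C (payoff 3).
Player B's best responses — vs A: D (payoff 4); vs B: B (payoff 8); vs C: B (payoff 4); vs D: B (payoff 7).
The only mutual best response is (C, B); neither player gains by switching there.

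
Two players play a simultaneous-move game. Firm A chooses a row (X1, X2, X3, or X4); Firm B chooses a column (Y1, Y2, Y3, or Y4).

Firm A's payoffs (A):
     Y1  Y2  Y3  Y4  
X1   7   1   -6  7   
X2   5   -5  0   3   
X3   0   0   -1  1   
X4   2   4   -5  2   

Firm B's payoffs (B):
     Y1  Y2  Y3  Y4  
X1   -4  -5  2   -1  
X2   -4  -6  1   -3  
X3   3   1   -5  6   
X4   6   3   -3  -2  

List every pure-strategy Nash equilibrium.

(X2, Y3)

Find each player's best response to every opponent strategy; NE are the intersections.
Firm A's best responses — vs Y1: X1 (payoff 7); vs Y2: X4 (payoff 4); vs Y3: X2 (payoff 0); vs Y4: X1 (payoff 7).
Firm B's best responses — vs X1: Y3 (payoff 2); vs X2: Y3 (payoff 1); vs X3: Y4 (payoff 6); vs X4: Y1 (payoff 6).
The only mutual best response is (X2, Y3); neither player gains by switching there.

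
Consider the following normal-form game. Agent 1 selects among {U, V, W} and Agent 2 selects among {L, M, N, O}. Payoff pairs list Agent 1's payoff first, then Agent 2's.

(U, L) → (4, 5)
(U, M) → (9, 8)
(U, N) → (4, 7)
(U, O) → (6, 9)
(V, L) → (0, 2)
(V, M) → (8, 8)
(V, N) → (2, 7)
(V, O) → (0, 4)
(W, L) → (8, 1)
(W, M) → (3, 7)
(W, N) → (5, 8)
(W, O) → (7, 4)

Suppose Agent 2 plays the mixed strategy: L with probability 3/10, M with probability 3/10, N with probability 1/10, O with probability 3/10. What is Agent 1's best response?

Compute Agent 1's expected payoff from each pure strategy against the given mix.
U: (3/10)·4 + (3/10)·9 + (1/10)·4 + (3/10)·6 = 61/10
V: (3/10)·0 + (3/10)·8 + (1/10)·2 + (3/10)·0 = 13/5
W: (3/10)·8 + (3/10)·3 + (1/10)·5 + (3/10)·7 = 59/10
Highest expected payoff is 61/10, from U.

U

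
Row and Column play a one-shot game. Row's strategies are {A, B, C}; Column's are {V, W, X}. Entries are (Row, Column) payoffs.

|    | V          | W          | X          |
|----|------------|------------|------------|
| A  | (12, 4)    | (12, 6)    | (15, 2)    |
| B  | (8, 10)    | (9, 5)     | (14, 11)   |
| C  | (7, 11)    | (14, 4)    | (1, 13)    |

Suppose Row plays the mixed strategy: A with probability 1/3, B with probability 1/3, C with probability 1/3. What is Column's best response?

Compute Column's expected payoff from each pure strategy against the given mix.
V: (1/3)·4 + (1/3)·10 + (1/3)·11 = 25/3
W: (1/3)·6 + (1/3)·5 + (1/3)·4 = 5
X: (1/3)·2 + (1/3)·11 + (1/3)·13 = 26/3
Highest expected payoff is 26/3, from X.

X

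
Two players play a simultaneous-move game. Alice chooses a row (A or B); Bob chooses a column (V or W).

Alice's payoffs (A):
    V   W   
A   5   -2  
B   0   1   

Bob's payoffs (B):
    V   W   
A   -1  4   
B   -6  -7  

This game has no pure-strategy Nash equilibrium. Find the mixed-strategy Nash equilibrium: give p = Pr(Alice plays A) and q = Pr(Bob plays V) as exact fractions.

Each player's mixing probability is pinned down by making the *other* player indifferent.
Bob indifferent between V and W: p·(-1) + (1−p)·(-6) = p·4 + (1−p)·(-7) ⟹ (-6) + 5p = (-7) + 11p ⟹ p = 1/6.
Alice indifferent between A and B: q·5 + (1−q)·(-2) = q·0 + (1−q)·1 ⟹ (-2) + 7q = 1 + (-1)q ⟹ q = 3/8.

p = 1/6, q = 3/8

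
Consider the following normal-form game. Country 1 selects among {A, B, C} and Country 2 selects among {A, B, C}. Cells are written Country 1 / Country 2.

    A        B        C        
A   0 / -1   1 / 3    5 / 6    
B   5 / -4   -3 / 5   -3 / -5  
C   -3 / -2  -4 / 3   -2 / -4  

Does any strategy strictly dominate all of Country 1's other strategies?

No strictly dominant strategy

A strategy is strictly dominant if it gives Country 1 a strictly higher payoff than every other strategy, against every choice by the opponent.
A is not dominant: against A, B gives 5 > 0.
B is not dominant: against B, A gives 1 > -3.
C is not dominant: against A, A gives 0 > -3.
No single strategy is best against every opponent action.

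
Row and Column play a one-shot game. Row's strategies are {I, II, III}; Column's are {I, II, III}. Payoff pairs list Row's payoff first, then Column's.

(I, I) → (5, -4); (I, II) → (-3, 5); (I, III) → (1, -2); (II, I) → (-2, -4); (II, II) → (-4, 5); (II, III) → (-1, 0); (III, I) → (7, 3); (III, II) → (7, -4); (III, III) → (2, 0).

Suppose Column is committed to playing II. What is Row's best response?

III

With Column fixed at II, Row's payoffs are: I → -3, II → -4, III → 7.
The maximum is 7, achieved by III.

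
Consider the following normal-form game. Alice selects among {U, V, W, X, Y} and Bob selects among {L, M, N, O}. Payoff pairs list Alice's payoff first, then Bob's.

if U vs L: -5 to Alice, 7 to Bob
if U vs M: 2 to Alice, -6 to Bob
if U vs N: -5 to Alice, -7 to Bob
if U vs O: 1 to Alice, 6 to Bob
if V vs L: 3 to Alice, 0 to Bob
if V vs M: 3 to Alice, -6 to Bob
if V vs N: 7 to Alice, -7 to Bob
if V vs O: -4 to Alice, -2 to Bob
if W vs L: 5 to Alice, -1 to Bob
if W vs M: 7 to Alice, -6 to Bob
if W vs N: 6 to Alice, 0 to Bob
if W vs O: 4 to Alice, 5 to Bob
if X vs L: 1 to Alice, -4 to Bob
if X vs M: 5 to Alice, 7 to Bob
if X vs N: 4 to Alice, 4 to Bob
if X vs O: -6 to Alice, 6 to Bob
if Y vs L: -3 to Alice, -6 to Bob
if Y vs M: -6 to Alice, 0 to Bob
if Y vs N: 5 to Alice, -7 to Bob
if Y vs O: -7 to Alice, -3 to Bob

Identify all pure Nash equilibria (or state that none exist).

(W, O)

Find each player's best response to every opponent strategy; NE are the intersections.
Alice's best responses — vs L: W (payoff 5); vs M: W (payoff 7); vs N: V (payoff 7); vs O: W (payoff 4).
Bob's best responses — vs U: L (payoff 7); vs V: L (payoff 0); vs W: O (payoff 5); vs X: M (payoff 7); vs Y: M (payoff 0).
The only mutual best response is (W, O); neither player gains by switching there.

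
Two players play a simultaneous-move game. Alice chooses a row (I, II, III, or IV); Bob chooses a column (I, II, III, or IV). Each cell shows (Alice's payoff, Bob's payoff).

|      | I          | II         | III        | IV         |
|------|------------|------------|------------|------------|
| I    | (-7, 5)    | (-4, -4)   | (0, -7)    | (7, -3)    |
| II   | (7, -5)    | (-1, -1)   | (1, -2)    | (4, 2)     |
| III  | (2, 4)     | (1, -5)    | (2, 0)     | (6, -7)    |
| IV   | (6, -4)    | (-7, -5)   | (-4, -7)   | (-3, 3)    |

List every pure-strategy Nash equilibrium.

A profile is a Nash equilibrium when each player is best-responding to the other.
Alice's best responses — vs I: II (payoff 7); vs II: III (payoff 1); vs III: III (payoff 2); vs IV: I (payoff 7).
Bob's best responses — vs I: I (payoff 5); vs II: IV (payoff 2); vs III: I (payoff 4); vs IV: IV (payoff 3).
No cell has both players best-responding. For instance, Alice's best reply to IV is I, but against I Bob prefers I over IV.

There is no pure-strategy Nash equilibrium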